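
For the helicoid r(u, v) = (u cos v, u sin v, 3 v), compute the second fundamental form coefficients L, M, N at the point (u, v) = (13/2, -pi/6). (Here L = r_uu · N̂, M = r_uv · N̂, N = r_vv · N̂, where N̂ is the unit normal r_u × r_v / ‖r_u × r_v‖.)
L = 0;  M = -6*sqrt(205)/205;  N = 0

Compute the unit normal N̂(u, v) = (3*sin(v)/sqrt(u^2 + 9), -3*cos(v)/sqrt(u^2 + 9), u/sqrt(u^2 + 9)), and the second partials r_uu, r_uv, r_vv. Take dot products:
  L(u, v) = r_uu · N̂ = 0,
  M(u, v) = r_uv · N̂ = -3/sqrt(u^2 + 9),
  N(u, v) = r_vv · N̂ = 0.
Evaluating at (u, v) = (13/2, -pi/6):
  L = 0, M = -6*sqrt(205)/205, N = 0.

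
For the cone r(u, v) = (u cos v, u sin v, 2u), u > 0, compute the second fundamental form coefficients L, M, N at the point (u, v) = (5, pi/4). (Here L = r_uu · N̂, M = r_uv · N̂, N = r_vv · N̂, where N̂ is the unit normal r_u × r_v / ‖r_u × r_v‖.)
L = 0;  M = 0;  N = 2*sqrt(5)

Compute the unit normal N̂(u, v) = (-2*sqrt(5)*u*cos(v)/(5*Abs(u)), -2*sqrt(5)*u*sin(v)/(5*Abs(u)), sqrt(5)*u/(5*Abs(u))), and the second partials r_uu, r_uv, r_vv. Take dot products:
  L(u, v) = r_uu · N̂ = 0,
  M(u, v) = r_uv · N̂ = 0,
  N(u, v) = r_vv · N̂ = 2*sqrt(5)*u^2/(5*Abs(u)).
Evaluating at (u, v) = (5, pi/4):
  L = 0, M = 0, N = 2*sqrt(5).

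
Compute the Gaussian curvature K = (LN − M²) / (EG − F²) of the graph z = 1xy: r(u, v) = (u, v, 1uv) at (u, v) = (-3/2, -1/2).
K = -4/49

Coefficients of the first fundamental form: E = v^2 + 1, F = u*v, G = u^2 + 1.
Coefficients of the second fundamental form: L = 0, M = 1/sqrt(u^2 + v^2 + 1), N = 0.
Assemble K = (LN − M²)/(EG − F²) = 1/((u^2*v^2 - (u^2 + 1)*(v^2 + 1))*(u^2 + v^2 + 1)). At (u, v) = (-3/2, -1/2): K = -4/49.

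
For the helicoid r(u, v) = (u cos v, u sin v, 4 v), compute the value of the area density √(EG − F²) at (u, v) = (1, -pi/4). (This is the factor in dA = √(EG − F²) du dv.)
√(EG − F²)|_{(1, -pi/4)} = sqrt(17)

E = 1, F = 0, G = u^2 + 16, so EG − F² = u^2 + 16. Taking the positive square root: √(EG − F²) = sqrt(u^2 + 16). At (u, v) = (1, -pi/4): sqrt(17).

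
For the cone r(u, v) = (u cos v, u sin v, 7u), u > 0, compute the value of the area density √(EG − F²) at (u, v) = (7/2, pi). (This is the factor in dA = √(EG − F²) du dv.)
√(EG − F²)|_{(7/2, pi)} = 35*sqrt(2)/2

E = 50, F = 0, G = u^2, so EG − F² = 50*u^2. Taking the positive square root: √(EG − F²) = 5*sqrt(2)*Abs(u). At (u, v) = (7/2, pi): 35*sqrt(2)/2.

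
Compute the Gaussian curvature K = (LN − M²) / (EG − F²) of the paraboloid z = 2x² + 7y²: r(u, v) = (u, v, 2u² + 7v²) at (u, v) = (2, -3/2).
K = 14/64009

Coefficients of the first fundamental form: E = 16*u^2 + 1, F = 56*u*v, G = 196*v^2 + 1.
Coefficients of the second fundamental form: L = 4/sqrt(16*u^2 + 196*v^2 + 1), M = 0, N = 14/sqrt(16*u^2 + 196*v^2 + 1).
Assemble K = (LN − M²)/(EG − F²) = 56/(256*u^4 + 6272*u^2*v^2 + 32*u^2 + 38416*v^4 + 392*v^2 + 1). At (u, v) = (2, -3/2): K = 14/64009.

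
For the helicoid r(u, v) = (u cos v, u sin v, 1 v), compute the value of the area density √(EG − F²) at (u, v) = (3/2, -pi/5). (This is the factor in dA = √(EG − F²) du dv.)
√(EG − F²)|_{(3/2, -pi/5)} = sqrt(13)/2

E = 1, F = 0, G = u^2 + 1, so EG − F² = u^2 + 1. Taking the positive square root: √(EG − F²) = sqrt(u^2 + 1). At (u, v) = (3/2, -pi/5): sqrt(13)/2.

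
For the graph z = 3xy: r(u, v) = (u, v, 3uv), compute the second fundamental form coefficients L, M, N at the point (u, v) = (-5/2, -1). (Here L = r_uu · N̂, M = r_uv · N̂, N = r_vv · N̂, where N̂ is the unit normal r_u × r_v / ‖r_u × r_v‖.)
L = 0;  M = 6*sqrt(265)/265;  N = 0

Compute the unit normal N̂(u, v) = (-3*v/sqrt(9*u^2 + 9*v^2 + 1), -3*u/sqrt(9*u^2 + 9*v^2 + 1), 1/sqrt(9*u^2 + 9*v^2 + 1)), and the second partials r_uu, r_uv, r_vv. Take dot products:
  L(u, v) = r_uu · N̂ = 0,
  M(u, v) = r_uv · N̂ = 3/sqrt(9*u^2 + 9*v^2 + 1),
  N(u, v) = r_vv · N̂ = 0.
Evaluating at (u, v) = (-5/2, -1):
  L = 0, M = 6*sqrt(265)/265, N = 0.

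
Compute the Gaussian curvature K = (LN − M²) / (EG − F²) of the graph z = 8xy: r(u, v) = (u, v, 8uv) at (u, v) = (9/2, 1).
K = -64/1852321

Coefficients of the first fundamental form: E = 64*v^2 + 1, F = 64*u*v, G = 64*u^2 + 1.
Coefficients of the second fundamental form: L = 0, M = 8/sqrt(64*u^2 + 64*v^2 + 1), N = 0.
Assemble K = (LN − M²)/(EG − F²) = -64/(4096*u^4 + 8192*u^2*v^2 + 128*u^2 + 4096*v^4 + 128*v^2 + 1). At (u, v) = (9/2, 1): K = -64/1852321.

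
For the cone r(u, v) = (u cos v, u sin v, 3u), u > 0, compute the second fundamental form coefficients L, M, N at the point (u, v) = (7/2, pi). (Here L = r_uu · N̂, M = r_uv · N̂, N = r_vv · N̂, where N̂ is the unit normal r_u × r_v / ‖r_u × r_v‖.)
L = 0;  M = 0;  N = 21*sqrt(10)/20

Compute the unit normal N̂(u, v) = (-3*sqrt(10)*u*cos(v)/(10*Abs(u)), -3*sqrt(10)*u*sin(v)/(10*Abs(u)), sqrt(10)*u/(10*Abs(u))), and the second partials r_uu, r_uv, r_vv. Take dot products:
  L(u, v) = r_uu · N̂ = 0,
  M(u, v) = r_uv · N̂ = 0,
  N(u, v) = r_vv · N̂ = 3*sqrt(10)*u^2/(10*Abs(u)).
Evaluating at (u, v) = (7/2, pi):
  L = 0, M = 0, N = 21*sqrt(10)/20.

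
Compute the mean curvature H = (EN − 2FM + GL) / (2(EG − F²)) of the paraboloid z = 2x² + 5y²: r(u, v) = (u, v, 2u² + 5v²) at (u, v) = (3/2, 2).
H = 987*sqrt(437)/190969

With E = 16*u^2 + 1, F = 40*u*v, G = 100*v^2 + 1, L = 4/sqrt(16*u^2 + 100*v^2 + 1), M = 0, N = 10/sqrt(16*u^2 + 100*v^2 + 1), assemble
  H = (EN − 2FM + GL) / (2(EG − F²)) = (80*u^2 + 200*v^2 + 7)/(16*u^2 + 100*v^2 + 1)^(3/2).
At (u, v) = (3/2, 2): H = 987*sqrt(437)/190969.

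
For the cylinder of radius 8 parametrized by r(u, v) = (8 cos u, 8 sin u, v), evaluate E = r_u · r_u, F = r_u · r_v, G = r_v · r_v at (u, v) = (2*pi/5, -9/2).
E = 64;  F = 0;  G = 1

Partials: r_u = (-8*sin(u), 8*cos(u), 0), r_v = (0, 0, 1). As functions of (u, v):
  E = r_u · r_u = 64,
  F = r_u · r_v = 0,
  G = r_v · r_v = 1.
Evaluating at (u, v) = (2*pi/5, -9/2): E = 64, F = 0, G = 1.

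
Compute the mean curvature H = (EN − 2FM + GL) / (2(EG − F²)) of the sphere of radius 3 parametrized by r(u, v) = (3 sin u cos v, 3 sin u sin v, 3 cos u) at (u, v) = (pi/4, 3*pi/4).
H = -1/3

With E = 9, F = 0, G = 9*sin(u)^2, L = -3*sin(u)/Abs(sin(u)), M = 0, N = -3*sin(u)^3/Abs(sin(u)), assemble
  H = (EN − 2FM + GL) / (2(EG − F²)) = -sin(u)/(3*Abs(sin(u))).
At (u, v) = (pi/4, 3*pi/4): H = -1/3.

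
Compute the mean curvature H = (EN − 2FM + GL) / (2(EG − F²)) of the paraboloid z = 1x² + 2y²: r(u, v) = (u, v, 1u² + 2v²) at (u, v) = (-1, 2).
H = 25*sqrt(69)/1587

With E = 4*u^2 + 1, F = 8*u*v, G = 16*v^2 + 1, L = 2/sqrt(4*u^2 + 16*v^2 + 1), M = 0, N = 4/sqrt(4*u^2 + 16*v^2 + 1), assemble
  H = (EN − 2FM + GL) / (2(EG − F²)) = (8*u^2 + 16*v^2 + 3)/(4*u^2 + 16*v^2 + 1)^(3/2).
At (u, v) = (-1, 2): H = 25*sqrt(69)/1587.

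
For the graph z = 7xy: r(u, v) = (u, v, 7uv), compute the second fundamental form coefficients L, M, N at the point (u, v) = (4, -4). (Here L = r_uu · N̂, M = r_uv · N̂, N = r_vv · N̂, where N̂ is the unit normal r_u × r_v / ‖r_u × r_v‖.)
L = 0;  M = 7*sqrt(1569)/1569;  N = 0

Compute the unit normal N̂(u, v) = (-7*v/sqrt(49*u^2 + 49*v^2 + 1), -7*u/sqrt(49*u^2 + 49*v^2 + 1), 1/sqrt(49*u^2 + 49*v^2 + 1)), and the second partials r_uu, r_uv, r_vv. Take dot products:
  L(u, v) = r_uu · N̂ = 0,
  M(u, v) = r_uv · N̂ = 7/sqrt(49*u^2 + 49*v^2 + 1),
  N(u, v) = r_vv · N̂ = 0.
Evaluating at (u, v) = (4, -4):
  L = 0, M = 7*sqrt(1569)/1569, N = 0.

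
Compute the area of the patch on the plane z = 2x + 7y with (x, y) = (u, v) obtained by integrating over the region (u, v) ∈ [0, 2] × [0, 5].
Area = 30*sqrt(6)

Area = ∫∫ √(EG − F²) du dv with √(EG − F²) = 3*sqrt(6). Integrating over [0, 2] × [0, 5] gives 30*sqrt(6).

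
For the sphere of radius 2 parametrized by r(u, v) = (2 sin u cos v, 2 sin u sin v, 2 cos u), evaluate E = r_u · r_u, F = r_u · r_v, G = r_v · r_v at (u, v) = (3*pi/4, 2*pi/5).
E = 4;  F = 0;  G = 2

Partials: r_u = (2*cos(u)*cos(v), 2*sin(v)*cos(u), -2*sin(u)), r_v = (-2*sin(u)*sin(v), 2*sin(u)*cos(v), 0). As functions of (u, v):
  E = r_u · r_u = 4,
  F = r_u · r_v = 0,
  G = r_v · r_v = 4*sin(u)^2.
Evaluating at (u, v) = (3*pi/4, 2*pi/5): E = 4, F = 0, G = 2.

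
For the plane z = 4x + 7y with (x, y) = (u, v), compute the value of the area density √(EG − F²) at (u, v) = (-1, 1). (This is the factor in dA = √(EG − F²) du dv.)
√(EG − F²)|_{(-1, 1)} = sqrt(66)

E = 17, F = 28, G = 50, so EG − F² = 66. Taking the positive square root: √(EG − F²) = sqrt(66). At (u, v) = (-1, 1): sqrt(66).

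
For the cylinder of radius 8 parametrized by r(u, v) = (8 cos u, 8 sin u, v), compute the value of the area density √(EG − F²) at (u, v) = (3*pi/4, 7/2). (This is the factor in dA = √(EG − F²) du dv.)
√(EG − F²)|_{(3*pi/4, 7/2)} = 8

E = 64, F = 0, G = 1, so EG − F² = 64. Taking the positive square root: √(EG − F²) = 8. At (u, v) = (3*pi/4, 7/2): 8.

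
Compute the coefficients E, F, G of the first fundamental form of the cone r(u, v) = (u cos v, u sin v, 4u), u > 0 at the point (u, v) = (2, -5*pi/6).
E = 17;  F = 0;  G = 4

Partials: r_u = (cos(v), sin(v), 4), r_v = (-u*sin(v), u*cos(v), 0). As functions of (u, v):
  E = r_u · r_u = 17,
  F = r_u · r_v = 0,
  G = r_v · r_v = u^2.
Evaluating at (u, v) = (2, -5*pi/6): E = 17, F = 0, G = 4.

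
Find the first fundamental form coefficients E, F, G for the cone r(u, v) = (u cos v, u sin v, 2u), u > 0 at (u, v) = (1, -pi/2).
E = 5;  F = 0;  G = 1

Partials: r_u = (cos(v), sin(v), 2), r_v = (-u*sin(v), u*cos(v), 0). As functions of (u, v):
  E = r_u · r_u = 5,
  F = r_u · r_v = 0,
  G = r_v · r_v = u^2.
Evaluating at (u, v) = (1, -pi/2): E = 5, F = 0, G = 1.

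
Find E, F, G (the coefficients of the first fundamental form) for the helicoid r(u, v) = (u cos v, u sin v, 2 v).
E = 1;  F = 0;  G = u^2 + 4

Compute partials: r_u = (cos(v), sin(v), 0), r_v = (-u*sin(v), u*cos(v), 2). Then
  E = r_u · r_u = 1,
  F = r_u · r_v = 0,
  G = r_v · r_v = u^2 + 4.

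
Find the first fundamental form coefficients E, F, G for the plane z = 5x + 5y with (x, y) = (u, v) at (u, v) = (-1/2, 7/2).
E = 26;  F = 25;  G = 26

Partials: r_u = (1, 0, 5), r_v = (0, 1, 5). As functions of (u, v):
  E = r_u · r_u = 26,
  F = r_u · r_v = 25,
  G = r_v · r_v = 26.
Evaluating at (u, v) = (-1/2, 7/2): E = 26, F = 25, G = 26.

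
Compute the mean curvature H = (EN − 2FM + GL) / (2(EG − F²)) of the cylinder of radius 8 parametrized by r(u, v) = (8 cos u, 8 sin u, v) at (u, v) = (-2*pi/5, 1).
H = -1/16

With E = 64, F = 0, G = 1, L = -8, M = 0, N = 0, assemble
  H = (EN − 2FM + GL) / (2(EG − F²)) = -1/16.
At (u, v) = (-2*pi/5, 1): H = -1/16.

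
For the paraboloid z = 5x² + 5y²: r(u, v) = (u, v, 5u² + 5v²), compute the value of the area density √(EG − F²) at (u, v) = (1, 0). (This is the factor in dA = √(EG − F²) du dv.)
√(EG − F²)|_{(1, 0)} = sqrt(101)

E = 100*u^2 + 1, F = 100*u*v, G = 100*v^2 + 1, so EG − F² = 100*u^2 + 100*v^2 + 1. Taking the positive square root: √(EG − F²) = sqrt(100*u^2 + 100*v^2 + 1). At (u, v) = (1, 0): sqrt(101).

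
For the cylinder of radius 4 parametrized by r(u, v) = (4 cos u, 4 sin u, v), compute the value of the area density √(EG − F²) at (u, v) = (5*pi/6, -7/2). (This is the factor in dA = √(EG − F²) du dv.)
√(EG − F²)|_{(5*pi/6, -7/2)} = 4

E = 16, F = 0, G = 1, so EG − F² = 16. Taking the positive square root: √(EG − F²) = 4. At (u, v) = (5*pi/6, -7/2): 4.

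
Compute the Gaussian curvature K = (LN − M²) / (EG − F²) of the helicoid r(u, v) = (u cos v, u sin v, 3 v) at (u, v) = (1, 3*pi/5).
K = -9/100

Coefficients of the first fundamental form: E = 1, F = 0, G = u^2 + 9.
Coefficients of the second fundamental form: L = 0, M = -3/sqrt(u^2 + 9), N = 0.
Assemble K = (LN − M²)/(EG − F²) = -9/(u^2 + 9)^2. At (u, v) = (1, 3*pi/5): K = -9/100.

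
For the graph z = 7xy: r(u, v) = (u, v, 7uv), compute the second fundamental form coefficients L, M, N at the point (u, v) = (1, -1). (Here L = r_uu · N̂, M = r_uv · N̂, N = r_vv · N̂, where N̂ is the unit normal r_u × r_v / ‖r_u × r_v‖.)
L = 0;  M = 7*sqrt(11)/33;  N = 0

Compute the unit normal N̂(u, v) = (-7*v/sqrt(49*u^2 + 49*v^2 + 1), -7*u/sqrt(49*u^2 + 49*v^2 + 1), 1/sqrt(49*u^2 + 49*v^2 + 1)), and the second partials r_uu, r_uv, r_vv. Take dot products:
  L(u, v) = r_uu · N̂ = 0,
  M(u, v) = r_uv · N̂ = 7/sqrt(49*u^2 + 49*v^2 + 1),
  N(u, v) = r_vv · N̂ = 0.
Evaluating at (u, v) = (1, -1):
  L = 0, M = 7*sqrt(11)/33, N = 0.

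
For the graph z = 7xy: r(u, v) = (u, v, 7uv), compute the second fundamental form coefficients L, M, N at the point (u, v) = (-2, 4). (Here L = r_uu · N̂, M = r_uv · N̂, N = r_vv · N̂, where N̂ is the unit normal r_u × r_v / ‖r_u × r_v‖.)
L = 0;  M = 7*sqrt(109)/327;  N = 0

Compute the unit normal N̂(u, v) = (-7*v/sqrt(49*u^2 + 49*v^2 + 1), -7*u/sqrt(49*u^2 + 49*v^2 + 1), 1/sqrt(49*u^2 + 49*v^2 + 1)), and the second partials r_uu, r_uv, r_vv. Take dot products:
  L(u, v) = r_uu · N̂ = 0,
  M(u, v) = r_uv · N̂ = 7/sqrt(49*u^2 + 49*v^2 + 1),
  N(u, v) = r_vv · N̂ = 0.
Evaluating at (u, v) = (-2, 4):
  L = 0, M = 7*sqrt(109)/327, N = 0.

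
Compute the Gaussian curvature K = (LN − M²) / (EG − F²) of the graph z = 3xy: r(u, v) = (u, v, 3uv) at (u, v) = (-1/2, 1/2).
K = -36/121

Coefficients of the first fundamental form: E = 9*v^2 + 1, F = 9*u*v, G = 9*u^2 + 1.
Coefficients of the second fundamental form: L = 0, M = 3/sqrt(9*u^2 + 9*v^2 + 1), N = 0.
Assemble K = (LN − M²)/(EG − F²) = -9/(81*u^4 + 162*u^2*v^2 + 18*u^2 + 81*v^4 + 18*v^2 + 1). At (u, v) = (-1/2, 1/2): K = -36/121.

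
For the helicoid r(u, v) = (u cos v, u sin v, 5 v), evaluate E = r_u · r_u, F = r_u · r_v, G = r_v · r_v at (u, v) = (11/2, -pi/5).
E = 1;  F = 0;  G = 221/4

Partials: r_u = (cos(v), sin(v), 0), r_v = (-u*sin(v), u*cos(v), 5). As functions of (u, v):
  E = r_u · r_u = 1,
  F = r_u · r_v = 0,
  G = r_v · r_v = u^2 + 25.
Evaluating at (u, v) = (11/2, -pi/5): E = 1, F = 0, G = 221/4.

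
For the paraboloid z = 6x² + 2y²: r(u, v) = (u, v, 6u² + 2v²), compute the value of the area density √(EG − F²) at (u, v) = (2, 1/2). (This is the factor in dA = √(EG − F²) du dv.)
√(EG − F²)|_{(2, 1/2)} = sqrt(581)

E = 144*u^2 + 1, F = 48*u*v, G = 16*v^2 + 1, so EG − F² = 144*u^2 + 16*v^2 + 1. Taking the positive square root: √(EG − F²) = sqrt(144*u^2 + 16*v^2 + 1). At (u, v) = (2, 1/2): sqrt(581).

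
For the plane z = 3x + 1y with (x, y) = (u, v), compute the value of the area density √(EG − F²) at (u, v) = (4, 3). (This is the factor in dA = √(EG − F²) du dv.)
√(EG − F²)|_{(4, 3)} = sqrt(11)

E = 10, F = 3, G = 2, so EG − F² = 11. Taking the positive square root: √(EG − F²) = sqrt(11). At (u, v) = (4, 3): sqrt(11).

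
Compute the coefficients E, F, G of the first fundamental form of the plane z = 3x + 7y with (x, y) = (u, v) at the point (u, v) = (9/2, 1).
E = 10;  F = 21;  G = 50

Partials: r_u = (1, 0, 3), r_v = (0, 1, 7). As functions of (u, v):
  E = r_u · r_u = 10,
  F = r_u · r_v = 21,
  G = r_v · r_v = 50.
Evaluating at (u, v) = (9/2, 1): E = 10, F = 21, G = 50.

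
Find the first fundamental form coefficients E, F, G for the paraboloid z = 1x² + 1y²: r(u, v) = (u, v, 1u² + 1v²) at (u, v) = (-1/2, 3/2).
E = 2;  F = -3;  G = 10

Partials: r_u = (1, 0, 2*u), r_v = (0, 1, 2*v). As functions of (u, v):
  E = r_u · r_u = 4*u^2 + 1,
  F = r_u · r_v = 4*u*v,
  G = r_v · r_v = 4*v^2 + 1.
Evaluating at (u, v) = (-1/2, 3/2): E = 2, F = -3, G = 10.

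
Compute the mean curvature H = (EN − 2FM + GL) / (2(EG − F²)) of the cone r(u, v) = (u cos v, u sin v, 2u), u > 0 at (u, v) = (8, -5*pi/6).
H = sqrt(5)/40

With E = 5, F = 0, G = u^2, L = 0, M = 0, N = 2*sqrt(5)*u^2/(5*Abs(u)), assemble
  H = (EN − 2FM + GL) / (2(EG − F²)) = sqrt(5)/(5*Abs(u)).
At (u, v) = (8, -5*pi/6): H = sqrt(5)/40.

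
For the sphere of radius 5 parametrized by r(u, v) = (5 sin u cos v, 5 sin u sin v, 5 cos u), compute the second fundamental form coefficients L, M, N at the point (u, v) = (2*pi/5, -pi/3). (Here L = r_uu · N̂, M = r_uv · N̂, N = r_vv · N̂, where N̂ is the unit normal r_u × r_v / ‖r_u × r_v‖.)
L = -5;  M = 0;  N = -25/8 - 5*sqrt(5)/8

Compute the unit normal N̂(u, v) = (sin(u)^2*cos(v)/Abs(sin(u)), sin(u)^2*sin(v)/Abs(sin(u)), sin(2*u)/(2*Abs(sin(u)))), and the second partials r_uu, r_uv, r_vv. Take dot products:
  L(u, v) = r_uu · N̂ = -5*sin(u)/Abs(sin(u)),
  M(u, v) = r_uv · N̂ = 0,
  N(u, v) = r_vv · N̂ = -5*sin(u)^3/Abs(sin(u)).
Evaluating at (u, v) = (2*pi/5, -pi/3):
  L = -5, M = 0, N = -25/8 - 5*sqrt(5)/8.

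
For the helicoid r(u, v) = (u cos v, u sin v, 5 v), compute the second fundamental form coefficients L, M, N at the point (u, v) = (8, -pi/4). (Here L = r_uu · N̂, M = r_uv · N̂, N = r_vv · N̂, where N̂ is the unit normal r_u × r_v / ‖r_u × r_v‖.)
L = 0;  M = -5*sqrt(89)/89;  N = 0

Compute the unit normal N̂(u, v) = (5*sin(v)/sqrt(u^2 + 25), -5*cos(v)/sqrt(u^2 + 25), u/sqrt(u^2 + 25)), and the second partials r_uu, r_uv, r_vv. Take dot products:
  L(u, v) = r_uu · N̂ = 0,
  M(u, v) = r_uv · N̂ = -5/sqrt(u^2 + 25),
  N(u, v) = r_vv · N̂ = 0.
Evaluating at (u, v) = (8, -pi/4):
  L = 0, M = -5*sqrt(89)/89, N = 0.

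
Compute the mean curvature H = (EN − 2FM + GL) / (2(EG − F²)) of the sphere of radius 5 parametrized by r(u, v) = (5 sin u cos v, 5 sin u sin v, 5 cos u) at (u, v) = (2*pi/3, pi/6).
H = -1/5

With E = 25, F = 0, G = 25*sin(u)^2, L = -5*sin(u)/Abs(sin(u)), M = 0, N = -5*sin(u)^3/Abs(sin(u)), assemble
  H = (EN − 2FM + GL) / (2(EG − F²)) = -sin(u)/(5*Abs(sin(u))).
At (u, v) = (2*pi/3, pi/6): H = -1/5.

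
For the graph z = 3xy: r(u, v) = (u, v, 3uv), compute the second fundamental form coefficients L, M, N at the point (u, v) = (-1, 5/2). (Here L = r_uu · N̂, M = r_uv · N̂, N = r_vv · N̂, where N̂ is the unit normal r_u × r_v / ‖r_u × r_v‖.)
L = 0;  M = 6*sqrt(265)/265;  N = 0

Compute the unit normal N̂(u, v) = (-3*v/sqrt(9*u^2 + 9*v^2 + 1), -3*u/sqrt(9*u^2 + 9*v^2 + 1), 1/sqrt(9*u^2 + 9*v^2 + 1)), and the second partials r_uu, r_uv, r_vv. Take dot products:
  L(u, v) = r_uu · N̂ = 0,
  M(u, v) = r_uv · N̂ = 3/sqrt(9*u^2 + 9*v^2 + 1),
  N(u, v) = r_vv · N̂ = 0.
Evaluating at (u, v) = (-1, 5/2):
  L = 0, M = 6*sqrt(265)/265, N = 0.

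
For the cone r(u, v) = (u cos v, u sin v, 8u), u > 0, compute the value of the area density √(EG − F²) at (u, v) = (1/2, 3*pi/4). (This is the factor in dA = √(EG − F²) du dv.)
√(EG − F²)|_{(1/2, 3*pi/4)} = sqrt(65)/2

E = 65, F = 0, G = u^2, so EG − F² = 65*u^2. Taking the positive square root: √(EG − F²) = sqrt(65)*Abs(u). At (u, v) = (1/2, 3*pi/4): sqrt(65)/2.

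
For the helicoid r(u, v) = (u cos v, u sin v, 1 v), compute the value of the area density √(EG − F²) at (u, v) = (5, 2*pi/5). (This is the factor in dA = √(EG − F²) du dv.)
√(EG − F²)|_{(5, 2*pi/5)} = sqrt(26)

E = 1, F = 0, G = u^2 + 1, so EG − F² = u^2 + 1. Taking the positive square root: √(EG − F²) = sqrt(u^2 + 1). At (u, v) = (5, 2*pi/5): sqrt(26).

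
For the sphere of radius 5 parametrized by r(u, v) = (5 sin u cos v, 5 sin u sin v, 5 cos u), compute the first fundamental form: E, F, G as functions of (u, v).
E = 25;  F = 0;  G = 25*sin(u)^2

Compute partials: r_u = (5*cos(u)*cos(v), 5*sin(v)*cos(u), -5*sin(u)), r_v = (-5*sin(u)*sin(v), 5*sin(u)*cos(v), 0). Then
  E = r_u · r_u = 25,
  F = r_u · r_v = 0,
  G = r_v · r_v = 25*sin(u)^2.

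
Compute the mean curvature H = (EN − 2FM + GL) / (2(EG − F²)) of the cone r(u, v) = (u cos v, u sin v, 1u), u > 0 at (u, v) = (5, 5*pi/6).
H = sqrt(2)/20

With E = 2, F = 0, G = u^2, L = 0, M = 0, N = sqrt(2)*u^2/(2*Abs(u)), assemble
  H = (EN − 2FM + GL) / (2(EG − F²)) = sqrt(2)/(4*Abs(u)).
At (u, v) = (5, 5*pi/6): H = sqrt(2)/20.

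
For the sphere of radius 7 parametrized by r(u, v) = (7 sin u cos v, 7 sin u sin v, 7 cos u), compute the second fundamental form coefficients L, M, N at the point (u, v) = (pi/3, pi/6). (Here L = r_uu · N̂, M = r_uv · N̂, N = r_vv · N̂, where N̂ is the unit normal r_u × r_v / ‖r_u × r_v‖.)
L = -7;  M = 0;  N = -21/4

Compute the unit normal N̂(u, v) = (sin(u)^2*cos(v)/Abs(sin(u)), sin(u)^2*sin(v)/Abs(sin(u)), sin(2*u)/(2*Abs(sin(u)))), and the second partials r_uu, r_uv, r_vv. Take dot products:
  L(u, v) = r_uu · N̂ = -7*sin(u)/Abs(sin(u)),
  M(u, v) = r_uv · N̂ = 0,
  N(u, v) = r_vv · N̂ = -7*sin(u)^3/Abs(sin(u)).
Evaluating at (u, v) = (pi/3, pi/6):
  L = -7, M = 0, N = -21/4.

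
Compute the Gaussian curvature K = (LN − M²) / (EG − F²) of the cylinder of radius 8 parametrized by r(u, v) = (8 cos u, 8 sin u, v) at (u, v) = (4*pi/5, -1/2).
K = 0

Coefficients of the first fundamental form: E = 64, F = 0, G = 1.
Coefficients of the second fundamental form: L = -8, M = 0, N = 0.
Assemble K = (LN − M²)/(EG − F²) = 0. At (u, v) = (4*pi/5, -1/2): K = 0.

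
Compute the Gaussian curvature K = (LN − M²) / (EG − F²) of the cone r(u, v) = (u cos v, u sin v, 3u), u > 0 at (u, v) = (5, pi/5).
K = 0

Coefficients of the first fundamental form: E = 10, F = 0, G = u^2.
Coefficients of the second fundamental form: L = 0, M = 0, N = 3*sqrt(10)*u^2/(10*Abs(u)).
Assemble K = (LN − M²)/(EG − F²) = 0. At (u, v) = (5, pi/5): K = 0.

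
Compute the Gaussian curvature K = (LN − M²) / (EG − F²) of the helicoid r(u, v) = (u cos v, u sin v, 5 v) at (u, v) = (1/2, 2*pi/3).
K = -400/10201

Coefficients of the first fundamental form: E = 1, F = 0, G = u^2 + 25.
Coefficients of the second fundamental form: L = 0, M = -5/sqrt(u^2 + 25), N = 0.
Assemble K = (LN − M²)/(EG − F²) = -25/(u^2 + 25)^2. At (u, v) = (1/2, 2*pi/3): K = -400/10201.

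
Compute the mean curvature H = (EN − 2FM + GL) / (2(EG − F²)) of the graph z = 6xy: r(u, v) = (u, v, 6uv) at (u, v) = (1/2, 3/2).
H = -162*sqrt(91)/8281

With E = 36*v^2 + 1, F = 36*u*v, G = 36*u^2 + 1, L = 0, M = 6/sqrt(36*u^2 + 36*v^2 + 1), N = 0, assemble
  H = (EN − 2FM + GL) / (2(EG − F²)) = -216*u*v/(36*u^2 + 36*v^2 + 1)^(3/2).
At (u, v) = (1/2, 3/2): H = -162*sqrt(91)/8281.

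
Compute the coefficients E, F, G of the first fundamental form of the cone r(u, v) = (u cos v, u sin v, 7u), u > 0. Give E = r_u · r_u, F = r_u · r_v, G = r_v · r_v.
E = 50;  F = 0;  G = u^2

Compute partials: r_u = (cos(v), sin(v), 7), r_v = (-u*sin(v), u*cos(v), 0). Then
  E = r_u · r_u = 50,
  F = r_u · r_v = 0,
  G = r_v · r_v = u^2.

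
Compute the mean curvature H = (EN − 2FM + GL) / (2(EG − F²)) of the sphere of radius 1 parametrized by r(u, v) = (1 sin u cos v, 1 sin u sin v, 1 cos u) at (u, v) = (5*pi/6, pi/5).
H = -1

With E = 1, F = 0, G = sin(u)^2, L = -sin(u)/Abs(sin(u)), M = 0, N = -sin(u)^3/Abs(sin(u)), assemble
  H = (EN − 2FM + GL) / (2(EG − F²)) = -sin(u)/Abs(sin(u)).
At (u, v) = (5*pi/6, pi/5): H = -1.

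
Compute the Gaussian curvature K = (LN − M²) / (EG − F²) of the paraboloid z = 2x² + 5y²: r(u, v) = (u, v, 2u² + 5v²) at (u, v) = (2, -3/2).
K = 2/4205

Coefficients of the first fundamental form: E = 16*u^2 + 1, F = 40*u*v, G = 100*v^2 + 1.
Coefficients of the second fundamental form: L = 4/sqrt(16*u^2 + 100*v^2 + 1), M = 0, N = 10/sqrt(16*u^2 + 100*v^2 + 1).
Assemble K = (LN − M²)/(EG − F²) = 40/(256*u^4 + 3200*u^2*v^2 + 32*u^2 + 10000*v^4 + 200*v^2 + 1). At (u, v) = (2, -3/2): K = 2/4205.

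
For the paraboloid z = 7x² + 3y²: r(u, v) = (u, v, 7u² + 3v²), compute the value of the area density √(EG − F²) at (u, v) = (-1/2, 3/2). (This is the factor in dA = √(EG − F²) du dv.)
√(EG − F²)|_{(-1/2, 3/2)} = sqrt(131)

E = 196*u^2 + 1, F = 84*u*v, G = 36*v^2 + 1, so EG − F² = 196*u^2 + 36*v^2 + 1. Taking the positive square root: √(EG − F²) = sqrt(196*u^2 + 36*v^2 + 1). At (u, v) = (-1/2, 3/2): sqrt(131).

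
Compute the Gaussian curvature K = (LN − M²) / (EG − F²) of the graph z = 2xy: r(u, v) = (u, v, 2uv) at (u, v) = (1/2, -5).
K = -1/2601

Coefficients of the first fundamental form: E = 4*v^2 + 1, F = 4*u*v, G = 4*u^2 + 1.
Coefficients of the second fundamental form: L = 0, M = 2/sqrt(4*u^2 + 4*v^2 + 1), N = 0.
Assemble K = (LN − M²)/(EG − F²) = -4/(16*u^4 + 32*u^2*v^2 + 8*u^2 + 16*v^4 + 8*v^2 + 1). At (u, v) = (1/2, -5): K = -1/2601.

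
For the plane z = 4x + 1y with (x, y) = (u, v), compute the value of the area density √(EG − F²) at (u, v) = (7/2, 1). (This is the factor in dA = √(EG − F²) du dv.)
√(EG − F²)|_{(7/2, 1)} = 3*sqrt(2)

E = 17, F = 4, G = 2, so EG − F² = 18. Taking the positive square root: √(EG − F²) = 3*sqrt(2). At (u, v) = (7/2, 1): 3*sqrt(2).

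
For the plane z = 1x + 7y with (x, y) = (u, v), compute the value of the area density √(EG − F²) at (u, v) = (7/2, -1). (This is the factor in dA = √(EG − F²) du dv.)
√(EG − F²)|_{(7/2, -1)} = sqrt(51)

E = 2, F = 7, G = 50, so EG − F² = 51. Taking the positive square root: √(EG − F²) = sqrt(51). At (u, v) = (7/2, -1): sqrt(51).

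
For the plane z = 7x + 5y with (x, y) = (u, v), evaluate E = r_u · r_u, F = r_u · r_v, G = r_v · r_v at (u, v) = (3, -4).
E = 50;  F = 35;  G = 26

Partials: r_u = (1, 0, 7), r_v = (0, 1, 5). As functions of (u, v):
  E = r_u · r_u = 50,
  F = r_u · r_v = 35,
  G = r_v · r_v = 26.
Evaluating at (u, v) = (3, -4): E = 50, F = 35, G = 26.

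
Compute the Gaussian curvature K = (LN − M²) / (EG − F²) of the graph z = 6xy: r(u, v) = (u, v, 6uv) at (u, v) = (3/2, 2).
K = -9/12769

Coefficients of the first fundamental form: E = 36*v^2 + 1, F = 36*u*v, G = 36*u^2 + 1.
Coefficients of the second fundamental form: L = 0, M = 6/sqrt(36*u^2 + 36*v^2 + 1), N = 0.
Assemble K = (LN − M²)/(EG − F²) = -36/(1296*u^4 + 2592*u^2*v^2 + 72*u^2 + 1296*v^4 + 72*v^2 + 1). At (u, v) = (3/2, 2): K = -9/12769.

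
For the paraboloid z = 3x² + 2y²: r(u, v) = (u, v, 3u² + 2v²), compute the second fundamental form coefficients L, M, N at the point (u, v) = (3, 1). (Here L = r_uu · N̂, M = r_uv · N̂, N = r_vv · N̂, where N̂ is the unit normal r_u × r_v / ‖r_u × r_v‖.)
L = 6*sqrt(341)/341;  M = 0;  N = 4*sqrt(341)/341

Compute the unit normal N̂(u, v) = (-6*u/sqrt(36*u^2 + 16*v^2 + 1), -4*v/sqrt(36*u^2 + 16*v^2 + 1), 1/sqrt(36*u^2 + 16*v^2 + 1)), and the second partials r_uu, r_uv, r_vv. Take dot products:
  L(u, v) = r_uu · N̂ = 6/sqrt(36*u^2 + 16*v^2 + 1),
  M(u, v) = r_uv · N̂ = 0,
  N(u, v) = r_vv · N̂ = 4/sqrt(36*u^2 + 16*v^2 + 1).
Evaluating at (u, v) = (3, 1):
  L = 6*sqrt(341)/341, M = 0, N = 4*sqrt(341)/341.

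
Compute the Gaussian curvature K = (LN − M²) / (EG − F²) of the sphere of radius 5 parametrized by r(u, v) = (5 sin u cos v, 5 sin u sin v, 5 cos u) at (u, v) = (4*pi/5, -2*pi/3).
K = 1/25

Coefficients of the first fundamental form: E = 25, F = 0, G = 25*sin(u)^2.
Coefficients of the second fundamental form: L = -5*sin(u)/Abs(sin(u)), M = 0, N = -5*sin(u)^3/Abs(sin(u)).
Assemble K = (LN − M²)/(EG − F²) = 1/25. At (u, v) = (4*pi/5, -2*pi/3): K = 1/25.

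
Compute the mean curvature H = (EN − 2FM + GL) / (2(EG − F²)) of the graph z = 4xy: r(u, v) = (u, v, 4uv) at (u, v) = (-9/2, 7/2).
H = 1008*sqrt(521)/271441

With E = 16*v^2 + 1, F = 16*u*v, G = 16*u^2 + 1, L = 0, M = 4/sqrt(16*u^2 + 16*v^2 + 1), N = 0, assemble
  H = (EN − 2FM + GL) / (2(EG − F²)) = -64*u*v/(16*u^2 + 16*v^2 + 1)^(3/2).
At (u, v) = (-9/2, 7/2): H = 1008*sqrt(521)/271441.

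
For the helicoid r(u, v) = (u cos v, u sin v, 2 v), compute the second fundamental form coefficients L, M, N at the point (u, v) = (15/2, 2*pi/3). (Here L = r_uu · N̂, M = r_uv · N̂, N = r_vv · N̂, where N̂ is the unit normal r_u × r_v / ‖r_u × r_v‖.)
L = 0;  M = -4*sqrt(241)/241;  N = 0

Compute the unit normal N̂(u, v) = (2*sin(v)/sqrt(u^2 + 4), -2*cos(v)/sqrt(u^2 + 4), u/sqrt(u^2 + 4)), and the second partials r_uu, r_uv, r_vv. Take dot products:
  L(u, v) = r_uu · N̂ = 0,
  M(u, v) = r_uv · N̂ = -2/sqrt(u^2 + 4),
  N(u, v) = r_vv · N̂ = 0.
Evaluating at (u, v) = (15/2, 2*pi/3):
  L = 0, M = -4*sqrt(241)/241, N = 0.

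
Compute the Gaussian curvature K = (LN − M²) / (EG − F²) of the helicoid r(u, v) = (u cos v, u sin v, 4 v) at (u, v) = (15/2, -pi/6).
K = -256/83521

Coefficients of the first fundamental form: E = 1, F = 0, G = u^2 + 16.
Coefficients of the second fundamental form: L = 0, M = -4/sqrt(u^2 + 16), N = 0.
Assemble K = (LN − M²)/(EG − F²) = -16/(u^2 + 16)^2. At (u, v) = (15/2, -pi/6): K = -256/83521.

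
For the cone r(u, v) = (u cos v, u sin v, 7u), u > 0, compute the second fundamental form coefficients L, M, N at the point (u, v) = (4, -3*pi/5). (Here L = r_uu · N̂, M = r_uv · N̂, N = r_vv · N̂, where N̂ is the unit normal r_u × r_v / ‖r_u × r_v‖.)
L = 0;  M = 0;  N = 14*sqrt(2)/5

Compute the unit normal N̂(u, v) = (-7*sqrt(2)*u*cos(v)/(10*Abs(u)), -7*sqrt(2)*u*sin(v)/(10*Abs(u)), sqrt(2)*u/(10*Abs(u))), and the second partials r_uu, r_uv, r_vv. Take dot products:
  L(u, v) = r_uu · N̂ = 0,
  M(u, v) = r_uv · N̂ = 0,
  N(u, v) = r_vv · N̂ = 7*sqrt(2)*u^2/(10*Abs(u)).
Evaluating at (u, v) = (4, -3*pi/5):
  L = 0, M = 0, N = 14*sqrt(2)/5.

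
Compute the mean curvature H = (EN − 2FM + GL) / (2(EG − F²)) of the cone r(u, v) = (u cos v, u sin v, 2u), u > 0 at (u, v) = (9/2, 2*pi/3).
H = 2*sqrt(5)/45

With E = 5, F = 0, G = u^2, L = 0, M = 0, N = 2*sqrt(5)*u^2/(5*Abs(u)), assemble
  H = (EN − 2FM + GL) / (2(EG − F²)) = sqrt(5)/(5*Abs(u)).
At (u, v) = (9/2, 2*pi/3): H = 2*sqrt(5)/45.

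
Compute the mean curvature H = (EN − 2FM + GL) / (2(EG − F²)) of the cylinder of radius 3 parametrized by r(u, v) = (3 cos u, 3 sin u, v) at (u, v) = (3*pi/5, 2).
H = -1/6

With E = 9, F = 0, G = 1, L = -3, M = 0, N = 0, assemble
  H = (EN − 2FM + GL) / (2(EG − F²)) = -1/6.
At (u, v) = (3*pi/5, 2): H = -1/6.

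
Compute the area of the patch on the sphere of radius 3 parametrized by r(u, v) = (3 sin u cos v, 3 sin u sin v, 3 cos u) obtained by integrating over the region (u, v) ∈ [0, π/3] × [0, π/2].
Area = 9*pi/4

Area = ∫∫ √(EG − F²) du dv with √(EG − F²) = 9*Abs(sin(u)). Integrating over [0, π/3] × [0, π/2] gives 9*pi/4.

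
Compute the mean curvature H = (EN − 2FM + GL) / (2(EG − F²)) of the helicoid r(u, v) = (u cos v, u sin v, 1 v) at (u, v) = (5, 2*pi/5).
H = 0

With E = 1, F = 0, G = u^2 + 1, L = 0, M = -1/sqrt(u^2 + 1), N = 0, assemble
  H = (EN − 2FM + GL) / (2(EG − F²)) = 0.
At (u, v) = (5, 2*pi/5): H = 0.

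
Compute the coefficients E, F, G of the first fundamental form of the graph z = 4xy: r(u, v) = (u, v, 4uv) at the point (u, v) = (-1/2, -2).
E = 65;  F = 16;  G = 5

Partials: r_u = (1, 0, 4*v), r_v = (0, 1, 4*u). As functions of (u, v):
  E = r_u · r_u = 16*v^2 + 1,
  F = r_u · r_v = 16*u*v,
  G = r_v · r_v = 16*u^2 + 1.
Evaluating at (u, v) = (-1/2, -2): E = 65, F = 16, G = 5.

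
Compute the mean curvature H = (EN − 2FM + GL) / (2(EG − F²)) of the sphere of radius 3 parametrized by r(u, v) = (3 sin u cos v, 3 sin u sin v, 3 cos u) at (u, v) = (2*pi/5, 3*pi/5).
H = -1/3

With E = 9, F = 0, G = 9*sin(u)^2, L = -3*sin(u)/Abs(sin(u)), M = 0, N = -3*sin(u)^3/Abs(sin(u)), assemble
  H = (EN − 2FM + GL) / (2(EG − F²)) = -sin(u)/(3*Abs(sin(u))).
At (u, v) = (2*pi/5, 3*pi/5): H = -1/3.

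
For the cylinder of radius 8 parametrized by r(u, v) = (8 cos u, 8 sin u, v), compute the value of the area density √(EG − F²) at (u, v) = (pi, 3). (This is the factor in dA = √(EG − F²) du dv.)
√(EG − F²)|_{(pi, 3)} = 8

E = 64, F = 0, G = 1, so EG − F² = 64. Taking the positive square root: √(EG − F²) = 8. At (u, v) = (pi, 3): 8.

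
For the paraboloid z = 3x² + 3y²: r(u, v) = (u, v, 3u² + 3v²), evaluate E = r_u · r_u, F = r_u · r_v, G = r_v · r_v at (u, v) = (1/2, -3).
E = 10;  F = -54;  G = 325

Partials: r_u = (1, 0, 6*u), r_v = (0, 1, 6*v). As functions of (u, v):
  E = r_u · r_u = 36*u^2 + 1,
  F = r_u · r_v = 36*u*v,
  G = r_v · r_v = 36*v^2 + 1.
Evaluating at (u, v) = (1/2, -3): E = 10, F = -54, G = 325.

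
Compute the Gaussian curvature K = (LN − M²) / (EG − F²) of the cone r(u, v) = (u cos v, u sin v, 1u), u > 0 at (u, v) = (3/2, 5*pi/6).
K = 0

Coefficients of the first fundamental form: E = 2, F = 0, G = u^2.
Coefficients of the second fundamental form: L = 0, M = 0, N = sqrt(2)*u^2/(2*Abs(u)).
Assemble K = (LN − M²)/(EG − F²) = 0. At (u, v) = (3/2, 5*pi/6): K = 0.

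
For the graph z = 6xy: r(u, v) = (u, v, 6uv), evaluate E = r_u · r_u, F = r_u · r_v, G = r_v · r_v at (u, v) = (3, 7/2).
E = 442;  F = 378;  G = 325

Partials: r_u = (1, 0, 6*v), r_v = (0, 1, 6*u). As functions of (u, v):
  E = r_u · r_u = 36*v^2 + 1,
  F = r_u · r_v = 36*u*v,
  G = r_v · r_v = 36*u^2 + 1.
Evaluating at (u, v) = (3, 7/2): E = 442, F = 378, G = 325.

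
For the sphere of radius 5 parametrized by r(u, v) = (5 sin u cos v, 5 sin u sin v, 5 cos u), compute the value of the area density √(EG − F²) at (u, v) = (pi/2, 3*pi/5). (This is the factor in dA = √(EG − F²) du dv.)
√(EG − F²)|_{(pi/2, 3*pi/5)} = 25

E = 25, F = 0, G = 25*sin(u)^2, so EG − F² = 625*sin(u)^2. Taking the positive square root: √(EG − F²) = 25*Abs(sin(u)). At (u, v) = (pi/2, 3*pi/5): 25.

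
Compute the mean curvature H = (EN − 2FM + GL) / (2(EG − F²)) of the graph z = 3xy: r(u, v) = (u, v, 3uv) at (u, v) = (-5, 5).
H = 675*sqrt(451)/203401

With E = 9*v^2 + 1, F = 9*u*v, G = 9*u^2 + 1, L = 0, M = 3/sqrt(9*u^2 + 9*v^2 + 1), N = 0, assemble
  H = (EN − 2FM + GL) / (2(EG − F²)) = -27*u*v/(9*u^2 + 9*v^2 + 1)^(3/2).
At (u, v) = (-5, 5): H = 675*sqrt(451)/203401.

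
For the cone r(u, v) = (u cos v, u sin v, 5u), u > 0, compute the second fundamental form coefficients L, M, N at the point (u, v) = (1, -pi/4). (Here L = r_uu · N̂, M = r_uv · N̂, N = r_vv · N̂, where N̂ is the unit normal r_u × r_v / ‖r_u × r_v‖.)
L = 0;  M = 0;  N = 5*sqrt(26)/26

Compute the unit normal N̂(u, v) = (-5*sqrt(26)*u*cos(v)/(26*Abs(u)), -5*sqrt(26)*u*sin(v)/(26*Abs(u)), sqrt(26)*u/(26*Abs(u))), and the second partials r_uu, r_uv, r_vv. Take dot products:
  L(u, v) = r_uu · N̂ = 0,
  M(u, v) = r_uv · N̂ = 0,
  N(u, v) = r_vv · N̂ = 5*sqrt(26)*u^2/(26*Abs(u)).
Evaluating at (u, v) = (1, -pi/4):
  L = 0, M = 0, N = 5*sqrt(26)/26.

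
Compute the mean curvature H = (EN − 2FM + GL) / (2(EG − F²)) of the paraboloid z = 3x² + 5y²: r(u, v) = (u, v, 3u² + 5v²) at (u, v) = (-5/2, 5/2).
H = 3008*sqrt(851)/724201

With E = 36*u^2 + 1, F = 60*u*v, G = 100*v^2 + 1, L = 6/sqrt(36*u^2 + 100*v^2 + 1), M = 0, N = 10/sqrt(36*u^2 + 100*v^2 + 1), assemble
  H = (EN − 2FM + GL) / (2(EG − F²)) = 4*(45*u^2 + 75*v^2 + 2)/(36*u^2 + 100*v^2 + 1)^(3/2).
At (u, v) = (-5/2, 5/2): H = 3008*sqrt(851)/724201.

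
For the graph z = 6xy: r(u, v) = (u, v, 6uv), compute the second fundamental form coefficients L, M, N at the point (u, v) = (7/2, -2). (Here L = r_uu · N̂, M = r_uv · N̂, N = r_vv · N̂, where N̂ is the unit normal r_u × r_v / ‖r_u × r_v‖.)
L = 0;  M = 3*sqrt(586)/293;  N = 0

Compute the unit normal N̂(u, v) = (-6*v/sqrt(36*u^2 + 36*v^2 + 1), -6*u/sqrt(36*u^2 + 36*v^2 + 1), 1/sqrt(36*u^2 + 36*v^2 + 1)), and the second partials r_uu, r_uv, r_vv. Take dot products:
  L(u, v) = r_uu · N̂ = 0,
  M(u, v) = r_uv · N̂ = 6/sqrt(36*u^2 + 36*v^2 + 1),
  N(u, v) = r_vv · N̂ = 0.
Evaluating at (u, v) = (7/2, -2):
  L = 0, M = 3*sqrt(586)/293, N = 0.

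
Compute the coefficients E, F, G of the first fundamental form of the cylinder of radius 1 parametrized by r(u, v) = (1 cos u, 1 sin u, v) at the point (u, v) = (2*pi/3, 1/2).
E = 1;  F = 0;  G = 1

Partials: r_u = (-sin(u), cos(u), 0), r_v = (0, 0, 1). As functions of (u, v):
  E = r_u · r_u = 1,
  F = r_u · r_v = 0,
  G = r_v · r_v = 1.
Evaluating at (u, v) = (2*pi/3, 1/2): E = 1, F = 0, G = 1.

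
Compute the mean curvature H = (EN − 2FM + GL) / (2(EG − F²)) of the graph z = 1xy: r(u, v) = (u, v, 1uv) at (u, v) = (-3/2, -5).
H = -60*sqrt(113)/12769

With E = v^2 + 1, F = u*v, G = u^2 + 1, L = 0, M = 1/sqrt(u^2 + v^2 + 1), N = 0, assemble
  H = (EN − 2FM + GL) / (2(EG − F²)) = -u*v/(u^2 + v^2 + 1)^(3/2).
At (u, v) = (-3/2, -5): H = -60*sqrt(113)/12769.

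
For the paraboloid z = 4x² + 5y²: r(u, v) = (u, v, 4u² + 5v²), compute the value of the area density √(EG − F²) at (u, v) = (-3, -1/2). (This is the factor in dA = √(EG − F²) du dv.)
√(EG − F²)|_{(-3, -1/2)} = sqrt(602)

E = 64*u^2 + 1, F = 80*u*v, G = 100*v^2 + 1, so EG − F² = 64*u^2 + 100*v^2 + 1. Taking the positive square root: √(EG − F²) = sqrt(64*u^2 + 100*v^2 + 1). At (u, v) = (-3, -1/2): sqrt(602).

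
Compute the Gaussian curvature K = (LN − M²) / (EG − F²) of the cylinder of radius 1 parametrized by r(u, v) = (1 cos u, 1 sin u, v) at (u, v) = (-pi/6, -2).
K = 0

Coefficients of the first fundamental form: E = 1, F = 0, G = 1.
Coefficients of the second fundamental form: L = -1, M = 0, N = 0.
Assemble K = (LN − M²)/(EG − F²) = 0. At (u, v) = (-pi/6, -2): K = 0.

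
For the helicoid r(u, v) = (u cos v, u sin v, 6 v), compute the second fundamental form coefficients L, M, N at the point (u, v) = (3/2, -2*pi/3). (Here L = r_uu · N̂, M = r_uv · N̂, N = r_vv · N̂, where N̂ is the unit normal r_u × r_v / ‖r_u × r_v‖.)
L = 0;  M = -4*sqrt(17)/17;  N = 0

Compute the unit normal N̂(u, v) = (6*sin(v)/sqrt(u^2 + 36), -6*cos(v)/sqrt(u^2 + 36), u/sqrt(u^2 + 36)), and the second partials r_uu, r_uv, r_vv. Take dot products:
  L(u, v) = r_uu · N̂ = 0,
  M(u, v) = r_uv · N̂ = -6/sqrt(u^2 + 36),
  N(u, v) = r_vv · N̂ = 0.
Evaluating at (u, v) = (3/2, -2*pi/3):
  L = 0, M = -4*sqrt(17)/17, N = 0.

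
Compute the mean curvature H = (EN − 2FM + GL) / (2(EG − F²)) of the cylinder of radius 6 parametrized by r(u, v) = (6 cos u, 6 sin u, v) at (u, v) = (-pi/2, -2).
H = -1/12

With E = 36, F = 0, G = 1, L = -6, M = 0, N = 0, assemble
  H = (EN − 2FM + GL) / (2(EG − F²)) = -1/12.
At (u, v) = (-pi/2, -2): H = -1/12.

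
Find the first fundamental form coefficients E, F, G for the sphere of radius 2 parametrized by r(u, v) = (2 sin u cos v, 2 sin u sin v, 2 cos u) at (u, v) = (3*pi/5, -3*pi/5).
E = 4;  F = 0;  G = sqrt(5)/2 + 5/2

Partials: r_u = (2*cos(u)*cos(v), 2*sin(v)*cos(u), -2*sin(u)), r_v = (-2*sin(u)*sin(v), 2*sin(u)*cos(v), 0). As functions of (u, v):
  E = r_u · r_u = 4,
  F = r_u · r_v = 0,
  G = r_v · r_v = 4*sin(u)^2.
Evaluating at (u, v) = (3*pi/5, -3*pi/5): E = 4, F = 0, G = sqrt(5)/2 + 5/2.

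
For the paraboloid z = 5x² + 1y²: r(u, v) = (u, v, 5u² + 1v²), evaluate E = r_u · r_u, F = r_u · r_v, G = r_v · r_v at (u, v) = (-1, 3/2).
E = 101;  F = -30;  G = 10

Partials: r_u = (1, 0, 10*u), r_v = (0, 1, 2*v). As functions of (u, v):
  E = r_u · r_u = 100*u^2 + 1,
  F = r_u · r_v = 20*u*v,
  G = r_v · r_v = 4*v^2 + 1.
Evaluating at (u, v) = (-1, 3/2): E = 101, F = -30, G = 10.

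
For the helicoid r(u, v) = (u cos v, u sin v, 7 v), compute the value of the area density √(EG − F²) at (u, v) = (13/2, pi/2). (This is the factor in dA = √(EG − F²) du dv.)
√(EG − F²)|_{(13/2, pi/2)} = sqrt(365)/2

E = 1, F = 0, G = u^2 + 49, so EG − F² = u^2 + 49. Taking the positive square root: √(EG − F²) = sqrt(u^2 + 49). At (u, v) = (13/2, pi/2): sqrt(365)/2.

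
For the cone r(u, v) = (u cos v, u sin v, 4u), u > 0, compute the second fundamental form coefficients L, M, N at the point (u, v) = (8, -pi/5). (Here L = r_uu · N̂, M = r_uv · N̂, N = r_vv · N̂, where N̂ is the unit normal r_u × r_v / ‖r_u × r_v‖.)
L = 0;  M = 0;  N = 32*sqrt(17)/17

Compute the unit normal N̂(u, v) = (-4*sqrt(17)*u*cos(v)/(17*Abs(u)), -4*sqrt(17)*u*sin(v)/(17*Abs(u)), sqrt(17)*u/(17*Abs(u))), and the second partials r_uu, r_uv, r_vv. Take dot products:
  L(u, v) = r_uu · N̂ = 0,
  M(u, v) = r_uv · N̂ = 0,
  N(u, v) = r_vv · N̂ = 4*sqrt(17)*u^2/(17*Abs(u)).
Evaluating at (u, v) = (8, -pi/5):
  L = 0, M = 0, N = 32*sqrt(17)/17.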